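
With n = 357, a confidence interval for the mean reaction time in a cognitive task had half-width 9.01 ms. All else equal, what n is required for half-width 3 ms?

3221

Margin of error scales as 1/√n, so n₂ = n₁·(E₁/E₂)².
n₂ = 357 × (9.01/3)² = 357 × 9.02 = 3220.14
Round up: n₂ = 3221.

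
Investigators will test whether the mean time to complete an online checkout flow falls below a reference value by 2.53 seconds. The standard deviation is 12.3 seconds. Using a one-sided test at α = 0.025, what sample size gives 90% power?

249

For a one-sample z-test, n = ((z_α + z_β)·σ/δ)².
z_α = 1.960 (one-sided α = 0.025); z_β = 1.282 (power 90% → β = 0.1).
n = (3.242 × 12.3 / 2.53)² = 248.42
Round up: n = 249.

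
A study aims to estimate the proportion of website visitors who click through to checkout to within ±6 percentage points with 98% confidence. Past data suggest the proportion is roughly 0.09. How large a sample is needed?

124

For a proportion with margin E = 0.06 at 98% confidence, z = 2.326.
n = p̂(1−p̂)(z/E)² = 0.09 × 0.91 × (2.326/0.06)² = 123.08
Round up: n = 124.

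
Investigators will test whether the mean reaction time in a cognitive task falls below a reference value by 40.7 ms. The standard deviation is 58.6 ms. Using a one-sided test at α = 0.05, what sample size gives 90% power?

For a one-sample z-test, n = ((z_α + z_β)·σ/δ)².
z_α = 1.645 (one-sided α = 0.05); z_β = 1.282 (power 90% → β = 0.1).
n = (2.927 × 58.6 / 40.7)² = 17.76
Round up: n = 18.

18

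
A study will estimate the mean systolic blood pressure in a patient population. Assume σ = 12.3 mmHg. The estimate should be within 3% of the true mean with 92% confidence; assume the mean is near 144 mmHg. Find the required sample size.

25

For a mean, the margin of error is E = z·σ/√n, so n = (zσ/E)².
At 92% confidence, z = 1.751.
E = 3% of 144 = 4.32 mmHg.
n = (1.751 × 12.3 / 4.32)² = 24.86
Round up: n = 25.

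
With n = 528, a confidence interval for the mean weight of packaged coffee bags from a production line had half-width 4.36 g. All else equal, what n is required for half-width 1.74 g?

3316

Margin of error scales as 1/√n, so n₂ = n₁·(E₁/E₂)².
n₂ = 528 × (4.36/1.74)² = 528 × 6.279 = 3315.31
Round up: n₂ = 3316.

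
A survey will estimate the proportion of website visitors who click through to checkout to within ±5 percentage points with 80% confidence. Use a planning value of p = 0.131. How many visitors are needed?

75

For a proportion with margin E = 0.05 at 80% confidence, z = 1.282.
n = p̂(1−p̂)(z/E)² = 0.131 × 0.869 × (1.282/0.05)² = 74.84
Round up: n = 75.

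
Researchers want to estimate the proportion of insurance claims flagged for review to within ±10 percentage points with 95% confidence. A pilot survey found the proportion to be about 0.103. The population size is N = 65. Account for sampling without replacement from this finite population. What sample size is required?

For a proportion with margin E = 0.1 at 95% confidence, z = 1.960.
n = p̂(1−p̂)(z/E)² = 0.103 × 0.897 × (1.960/0.1)² = 35.49 — call this n₀.
Finite-population correction with N = 65: n = n₀ / (1 + (n₀−1)/N) = 35.49 / 1.531 = 23.18
Round up: n = 24.

24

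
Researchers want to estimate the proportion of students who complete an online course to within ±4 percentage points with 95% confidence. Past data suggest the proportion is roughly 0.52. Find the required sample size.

600

For a proportion with margin E = 0.04 at 95% confidence, z = 1.960.
n = p̂(1−p̂)(z/E)² = 0.52 × 0.48 × (1.960/0.04)² = 599.29
Round up: n = 600.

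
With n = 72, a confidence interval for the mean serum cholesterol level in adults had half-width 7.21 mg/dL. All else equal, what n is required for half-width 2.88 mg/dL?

Margin of error scales as 1/√n, so n₂ = n₁·(E₁/E₂)².
n₂ = 72 × (7.21/2.88)² = 72 × 6.267 = 451.22
Round up: n₂ = 452.

452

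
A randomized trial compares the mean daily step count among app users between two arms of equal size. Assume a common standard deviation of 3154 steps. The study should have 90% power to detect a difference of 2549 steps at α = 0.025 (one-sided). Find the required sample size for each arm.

For two equal groups, n per group = 2·((z_α + z_β)·σ/δ)².
z_α = 1.960; z_β = 1.282 (power 90%).
n = 2 × (3.242 × 3154 / 2549)² = 2 × 16.09 = 32.18
Round up: n = 33 per group.

33 per group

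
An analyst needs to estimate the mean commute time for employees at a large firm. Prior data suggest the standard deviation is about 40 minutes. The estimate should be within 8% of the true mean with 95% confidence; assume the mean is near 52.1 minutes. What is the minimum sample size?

For a mean, the margin of error is E = z·σ/√n, so n = (zσ/E)².
At 95% confidence, z = 1.960.
E = 8% of 52.1 = 4.168 minutes.
n = (1.960 × 40 / 4.168)² = 353.82
Round up: n = 354.

n = 354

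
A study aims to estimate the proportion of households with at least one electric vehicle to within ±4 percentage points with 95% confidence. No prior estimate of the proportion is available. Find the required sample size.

For a proportion with margin E = 0.04 at 95% confidence, z = 1.960.
With no prior estimate, use p = 0.5, which maximizes p(1−p) at 0.25.
n = 0.25 × (z/E)² = 0.25 × (1.960/0.04)² = 600.25
Round up: n = 601.

601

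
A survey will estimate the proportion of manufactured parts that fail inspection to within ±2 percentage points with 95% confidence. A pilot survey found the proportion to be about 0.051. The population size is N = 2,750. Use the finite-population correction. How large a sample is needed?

For a proportion with margin E = 0.02 at 95% confidence, z = 1.960.
n = p̂(1−p̂)(z/E)² = 0.051 × 0.949 × (1.960/0.02)² = 464.82 — call this n₀.
Finite-population correction with N = 2,750: n = n₀ / (1 + (n₀−1)/N) = 464.82 / 1.169 = 397.62
Round up: n = 398.

398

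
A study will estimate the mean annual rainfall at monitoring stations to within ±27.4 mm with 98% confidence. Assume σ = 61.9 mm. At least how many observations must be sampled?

For a mean, the margin of error is E = z·σ/√n, so n = (zσ/E)².
At 98% confidence, z = 2.326.
n = (2.326 × 61.9 / 27.4)² = 27.61
Round up: n = 28.

n = 28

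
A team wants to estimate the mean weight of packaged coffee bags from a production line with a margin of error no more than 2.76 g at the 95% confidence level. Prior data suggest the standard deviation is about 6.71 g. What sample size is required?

For a mean, the margin of error is E = z·σ/√n, so n = (zσ/E)².
At 95% confidence, z = 1.960.
n = (1.960 × 6.71 / 2.76)² = 22.71
Round up: n = 23.

n = 23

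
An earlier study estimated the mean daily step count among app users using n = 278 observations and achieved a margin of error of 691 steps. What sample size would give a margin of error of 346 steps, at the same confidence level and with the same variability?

Margin of error scales as 1/√n, so n₂ = n₁·(E₁/E₂)².
n₂ = 278 × (691/346)² = 278 × 3.988 = 1108.66
Round up: n₂ = 1109.

1109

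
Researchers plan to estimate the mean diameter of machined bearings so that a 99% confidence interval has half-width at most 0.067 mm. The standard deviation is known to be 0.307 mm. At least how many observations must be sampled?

For a mean, the margin of error is E = z·σ/√n, so n = (zσ/E)².
At 99% confidence, z = 2.576.
n = (2.576 × 0.307 / 0.067)² = 139.32
Round up: n = 140.

140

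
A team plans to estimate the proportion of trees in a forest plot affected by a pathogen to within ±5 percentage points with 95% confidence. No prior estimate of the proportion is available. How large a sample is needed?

For a proportion with margin E = 0.05 at 95% confidence, z = 1.960.
With no prior estimate, use p = 0.5, which maximizes p(1−p) at 0.25.
n = 0.25 × (z/E)² = 0.25 × (1.960/0.05)² = 384.16
Round up: n = 385.

385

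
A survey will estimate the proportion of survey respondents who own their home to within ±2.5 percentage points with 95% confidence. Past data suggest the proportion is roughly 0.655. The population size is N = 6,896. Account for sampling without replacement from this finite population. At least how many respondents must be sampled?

1157

For a proportion with margin E = 0.025 at 95% confidence, z = 1.960.
n = p̂(1−p̂)(z/E)² = 0.655 × 0.345 × (1.960/0.025)² = 1388.97 — call this n₀.
Finite-population correction with N = 6,896: n = n₀ / (1 + (n₀−1)/N) = 1388.97 / 1.201 = 1156.51
Round up: n = 1157.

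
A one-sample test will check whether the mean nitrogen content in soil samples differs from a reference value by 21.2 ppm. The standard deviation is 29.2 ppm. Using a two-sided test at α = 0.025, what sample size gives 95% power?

For a one-sample z-test, n = ((z_{α/2} + z_β)·σ/δ)².
z_{α/2} = 2.241 (two-sided α = 0.025); z_β = 1.645 (power 95% → β = 0.05).
n = (3.886 × 29.2 / 21.2)² = 28.65
Round up: n = 29.

n = 29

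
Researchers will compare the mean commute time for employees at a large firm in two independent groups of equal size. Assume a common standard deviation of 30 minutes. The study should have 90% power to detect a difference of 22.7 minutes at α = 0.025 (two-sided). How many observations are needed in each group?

For two equal groups, n per group = 2·((z_{α/2} + z_β)·σ/δ)².
z_{α/2} = 2.241; z_β = 1.282 (power 90%).
n = 2 × (3.523 × 30 / 22.7)² = 2 × 21.68 = 43.36
Round up: n = 44 per group.

44 per group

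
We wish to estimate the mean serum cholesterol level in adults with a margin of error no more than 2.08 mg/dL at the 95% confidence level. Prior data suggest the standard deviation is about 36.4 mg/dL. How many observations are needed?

For a mean, the margin of error is E = z·σ/√n, so n = (zσ/E)².
At 95% confidence, z = 1.960.
n = (1.960 × 36.4 / 2.08)² = 1176.49
Round up: n = 1177.

1177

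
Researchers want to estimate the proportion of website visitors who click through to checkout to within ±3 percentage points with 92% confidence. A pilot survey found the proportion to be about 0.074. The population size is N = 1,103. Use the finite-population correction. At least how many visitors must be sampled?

n = 193

For a proportion with margin E = 0.03 at 92% confidence, z = 1.751.
n = p̂(1−p̂)(z/E)² = 0.074 × 0.926 × (1.751/0.03)² = 233.44 — call this n₀.
Finite-population correction with N = 1,103: n = n₀ / (1 + (n₀−1)/N) = 233.44 / 1.211 = 192.77
Round up: n = 193.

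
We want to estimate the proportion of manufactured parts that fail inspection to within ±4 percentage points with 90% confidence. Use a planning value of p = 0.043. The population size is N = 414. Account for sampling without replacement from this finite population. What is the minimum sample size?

For a proportion with margin E = 0.04 at 90% confidence, z = 1.645.
n = p̂(1−p̂)(z/E)² = 0.043 × 0.957 × (1.645/0.04)² = 69.60 — call this n₀.
Finite-population correction with N = 414: n = n₀ / (1 + (n₀−1)/N) = 69.60 / 1.166 = 59.69
Round up: n = 60.

n = 60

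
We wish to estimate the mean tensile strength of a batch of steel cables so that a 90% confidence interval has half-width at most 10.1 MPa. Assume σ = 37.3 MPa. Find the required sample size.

37

For a mean, the margin of error is E = z·σ/√n, so n = (zσ/E)².
At 90% confidence, z = 1.645.
n = (1.645 × 37.3 / 10.1)² = 36.91
Round up: n = 37.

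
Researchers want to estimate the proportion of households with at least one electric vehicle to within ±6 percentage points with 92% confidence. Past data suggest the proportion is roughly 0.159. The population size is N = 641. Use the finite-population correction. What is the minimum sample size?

For a proportion with margin E = 0.06 at 92% confidence, z = 1.751.
n = p̂(1−p̂)(z/E)² = 0.159 × 0.841 × (1.751/0.06)² = 113.88 — call this n₀.
Finite-population correction with N = 641: n = n₀ / (1 + (n₀−1)/N) = 113.88 / 1.176 = 96.84
Round up: n = 97.

97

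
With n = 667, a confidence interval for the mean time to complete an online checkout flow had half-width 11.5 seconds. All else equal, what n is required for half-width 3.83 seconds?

Margin of error scales as 1/√n, so n₂ = n₁·(E₁/E₂)².
n₂ = 667 × (11.5/3.83)² = 667 × 9.016 = 6013.67
Round up: n₂ = 6014.

n = 6014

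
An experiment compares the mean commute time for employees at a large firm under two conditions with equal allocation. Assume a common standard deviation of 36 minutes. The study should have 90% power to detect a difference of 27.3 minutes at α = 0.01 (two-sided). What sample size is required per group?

52 per group

For two equal groups, n per group = 2·((z_{α/2} + z_β)·σ/δ)².
z_{α/2} = 2.576; z_β = 1.282 (power 90%).
n = 2 × (3.858 × 36 / 27.3)² = 2 × 25.88 = 51.76
Round up: n = 52 per group.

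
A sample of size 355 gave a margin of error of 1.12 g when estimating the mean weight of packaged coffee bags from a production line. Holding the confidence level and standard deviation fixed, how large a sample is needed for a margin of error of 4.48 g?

Margin of error scales as 1/√n, so n₂ = n₁·(E₁/E₂)².
n₂ = 355 × (1.12/4.48)² = 355 × 0.0625 = 22.19
Round up: n₂ = 23.

23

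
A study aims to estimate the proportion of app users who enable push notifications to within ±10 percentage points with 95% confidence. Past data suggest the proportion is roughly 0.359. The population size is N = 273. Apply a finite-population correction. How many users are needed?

For a proportion with margin E = 0.1 at 95% confidence, z = 1.960.
n = p̂(1−p̂)(z/E)² = 0.359 × 0.641 × (1.960/0.1)² = 88.40 — call this n₀.
Finite-population correction with N = 273: n = n₀ / (1 + (n₀−1)/N) = 88.40 / 1.32 = 66.97
Round up: n = 67.

67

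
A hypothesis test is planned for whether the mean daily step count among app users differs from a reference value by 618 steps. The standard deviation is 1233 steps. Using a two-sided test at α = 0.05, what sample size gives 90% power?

For a one-sample z-test, n = ((z_{α/2} + z_β)·σ/δ)².
z_{α/2} = 1.960 (two-sided α = 0.05); z_β = 1.282 (power 90% → β = 0.1).
n = (3.242 × 1233 / 618)² = 41.84
Round up: n = 42.

42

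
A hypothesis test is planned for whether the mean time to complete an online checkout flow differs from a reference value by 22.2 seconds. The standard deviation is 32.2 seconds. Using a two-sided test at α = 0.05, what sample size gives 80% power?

For a one-sample z-test, n = ((z_{α/2} + z_β)·σ/δ)².
z_{α/2} = 1.960 (two-sided α = 0.05); z_β = 0.842 (power 80% → β = 0.2).
n = (2.802 × 32.2 / 22.2)² = 16.52
Round up: n = 17.

17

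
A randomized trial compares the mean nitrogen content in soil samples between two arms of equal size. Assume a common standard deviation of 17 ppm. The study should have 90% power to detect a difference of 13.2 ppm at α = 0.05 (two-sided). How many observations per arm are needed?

35 per group

For two equal groups, n per group = 2·((z_{α/2} + z_β)·σ/δ)².
z_{α/2} = 1.960; z_β = 1.282 (power 90%).
n = 2 × (3.242 × 17 / 13.2)² = 2 × 17.43 = 34.86
Round up: n = 35 per group.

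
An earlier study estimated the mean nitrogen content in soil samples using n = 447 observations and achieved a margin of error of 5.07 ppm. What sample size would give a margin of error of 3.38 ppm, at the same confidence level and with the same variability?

Margin of error scales as 1/√n, so n₂ = n₁·(E₁/E₂)².
n₂ = 447 × (5.07/3.38)² = 447 × 2.25 = 1005.75
Round up: n₂ = 1006.

1006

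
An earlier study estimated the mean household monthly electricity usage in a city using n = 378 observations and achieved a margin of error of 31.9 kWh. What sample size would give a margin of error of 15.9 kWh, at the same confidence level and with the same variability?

Margin of error scales as 1/√n, so n₂ = n₁·(E₁/E₂)².
n₂ = 378 × (31.9/15.9)² = 378 × 4.025 = 1521.45
Round up: n₂ = 1522.

1522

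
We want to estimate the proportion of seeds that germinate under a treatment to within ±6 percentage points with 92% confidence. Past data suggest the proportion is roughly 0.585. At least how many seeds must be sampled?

For a proportion with margin E = 0.06 at 92% confidence, z = 1.751.
n = p̂(1−p̂)(z/E)² = 0.585 × 0.415 × (1.751/0.06)² = 206.76
Round up: n = 207.

207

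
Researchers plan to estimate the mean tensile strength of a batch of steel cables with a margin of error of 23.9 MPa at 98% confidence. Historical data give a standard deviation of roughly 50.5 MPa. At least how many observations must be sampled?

For a mean, the margin of error is E = z·σ/√n, so n = (zσ/E)².
At 98% confidence, z = 2.326.
n = (2.326 × 50.5 / 23.9)² = 24.15
Round up: n = 25.

25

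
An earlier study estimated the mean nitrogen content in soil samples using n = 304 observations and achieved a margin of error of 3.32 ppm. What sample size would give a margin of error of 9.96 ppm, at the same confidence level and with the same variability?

34

Margin of error scales as 1/√n, so n₂ = n₁·(E₁/E₂)².
n₂ = 304 × (3.32/9.96)² = 304 × 0.1111 = 33.77
Round up: n₂ = 34.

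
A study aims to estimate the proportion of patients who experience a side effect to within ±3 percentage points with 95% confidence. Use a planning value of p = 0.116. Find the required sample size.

n = 438

For a proportion with margin E = 0.03 at 95% confidence, z = 1.960.
n = p̂(1−p̂)(z/E)² = 0.116 × 0.884 × (1.960/0.03)² = 437.70
Round up: n = 438.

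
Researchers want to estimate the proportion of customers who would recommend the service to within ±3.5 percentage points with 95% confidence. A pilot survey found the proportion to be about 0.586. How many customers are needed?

For a proportion with margin E = 0.035 at 95% confidence, z = 1.960.
n = p̂(1−p̂)(z/E)² = 0.586 × 0.414 × (1.960/0.035)² = 760.81
Round up: n = 761.

761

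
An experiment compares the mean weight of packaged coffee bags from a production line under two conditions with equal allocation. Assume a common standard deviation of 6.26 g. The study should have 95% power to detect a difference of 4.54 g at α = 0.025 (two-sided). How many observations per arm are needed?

For two equal groups, n per group = 2·((z_{α/2} + z_β)·σ/δ)².
z_{α/2} = 2.241; z_β = 1.645 (power 95%).
n = 2 × (3.886 × 6.26 / 4.54)² = 2 × 28.71 = 57.42
Round up: n = 58 per group.

58 per group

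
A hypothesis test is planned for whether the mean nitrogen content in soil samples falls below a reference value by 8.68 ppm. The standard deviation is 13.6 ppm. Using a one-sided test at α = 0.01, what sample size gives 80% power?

25

For a one-sample z-test, n = ((z_α + z_β)·σ/δ)².
z_α = 2.326 (one-sided α = 0.01); z_β = 0.842 (power 80% → β = 0.2).
n = (3.168 × 13.6 / 8.68)² = 24.64
Round up: n = 25.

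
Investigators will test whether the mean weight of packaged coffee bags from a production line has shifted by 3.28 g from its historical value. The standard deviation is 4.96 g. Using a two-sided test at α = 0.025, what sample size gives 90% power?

For a one-sample z-test, n = ((z_{α/2} + z_β)·σ/δ)².
z_{α/2} = 2.241 (two-sided α = 0.025); z_β = 1.282 (power 90% → β = 0.1).
n = (3.523 × 4.96 / 3.28)² = 28.38
Round up: n = 29.

29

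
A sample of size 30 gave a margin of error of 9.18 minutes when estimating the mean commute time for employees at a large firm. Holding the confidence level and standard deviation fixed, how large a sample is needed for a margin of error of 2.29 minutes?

483

Margin of error scales as 1/√n, so n₂ = n₁·(E₁/E₂)².
n₂ = 30 × (9.18/2.29)² = 30 × 16.07 = 482.10
Round up: n₂ = 483.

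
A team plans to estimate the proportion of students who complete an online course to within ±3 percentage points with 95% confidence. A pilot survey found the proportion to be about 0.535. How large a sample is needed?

For a proportion with margin E = 0.03 at 95% confidence, z = 1.960.
n = p̂(1−p̂)(z/E)² = 0.535 × 0.465 × (1.960/0.03)² = 1061.88
Round up: n = 1062.

1062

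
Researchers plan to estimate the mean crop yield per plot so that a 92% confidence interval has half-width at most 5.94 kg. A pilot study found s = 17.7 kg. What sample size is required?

28

For a mean, the margin of error is E = z·σ/√n, so n = (zσ/E)².
At 92% confidence, z = 1.751.
n = (1.751 × 17.7 / 5.94)² = 27.22
Round up: n = 28.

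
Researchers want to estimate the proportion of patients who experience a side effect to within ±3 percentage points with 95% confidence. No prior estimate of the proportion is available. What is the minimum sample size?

For a proportion with margin E = 0.03 at 95% confidence, z = 1.960.
With no prior estimate, use p = 0.5, which maximizes p(1−p) at 0.25.
n = 0.25 × (z/E)² = 0.25 × (1.960/0.03)² = 1067.11
Round up: n = 1068.

1068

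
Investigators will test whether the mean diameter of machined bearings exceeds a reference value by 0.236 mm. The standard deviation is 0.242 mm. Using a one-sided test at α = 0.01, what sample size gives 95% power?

n = 17

For a one-sample z-test, n = ((z_α + z_β)·σ/δ)².
z_α = 2.326 (one-sided α = 0.01); z_β = 1.645 (power 95% → β = 0.05).
n = (3.971 × 0.242 / 0.236)² = 16.58
Round up: n = 17.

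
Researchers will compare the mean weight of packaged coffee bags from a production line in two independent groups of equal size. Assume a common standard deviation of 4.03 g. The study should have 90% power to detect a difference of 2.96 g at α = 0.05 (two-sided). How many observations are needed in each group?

For two equal groups, n per group = 2·((z_{α/2} + z_β)·σ/δ)².
z_{α/2} = 1.960; z_β = 1.282 (power 90%).
n = 2 × (3.242 × 4.03 / 2.96)² = 2 × 19.48 = 38.96
Round up: n = 39 per group.

39 per group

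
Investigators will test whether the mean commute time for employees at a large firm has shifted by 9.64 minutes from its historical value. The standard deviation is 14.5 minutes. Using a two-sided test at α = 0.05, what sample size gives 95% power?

30

For a one-sample z-test, n = ((z_{α/2} + z_β)·σ/δ)².
z_{α/2} = 1.960 (two-sided α = 0.05); z_β = 1.645 (power 95% → β = 0.05).
n = (3.605 × 14.5 / 9.64)² = 29.40
Round up: n = 30.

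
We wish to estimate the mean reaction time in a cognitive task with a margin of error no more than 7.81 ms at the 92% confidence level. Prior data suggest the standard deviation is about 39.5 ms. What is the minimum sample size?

For a mean, the margin of error is E = z·σ/√n, so n = (zσ/E)².
At 92% confidence, z = 1.751.
n = (1.751 × 39.5 / 7.81)² = 78.43
Round up: n = 79.

n = 79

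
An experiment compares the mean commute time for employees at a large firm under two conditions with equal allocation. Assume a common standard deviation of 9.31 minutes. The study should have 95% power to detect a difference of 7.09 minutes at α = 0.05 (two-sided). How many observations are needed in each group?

For two equal groups, n per group = 2·((z_{α/2} + z_β)·σ/δ)².
z_{α/2} = 1.960; z_β = 1.645 (power 95%).
n = 2 × (3.605 × 9.31 / 7.09)² = 2 × 22.41 = 44.82
Round up: n = 45 per group.

45 per group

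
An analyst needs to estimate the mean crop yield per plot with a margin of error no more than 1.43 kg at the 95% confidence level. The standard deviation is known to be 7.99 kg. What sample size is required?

n = 120

For a mean, the margin of error is E = z·σ/√n, so n = (zσ/E)².
At 95% confidence, z = 1.960.
n = (1.960 × 7.99 / 1.43)² = 119.93
Round up: n = 120.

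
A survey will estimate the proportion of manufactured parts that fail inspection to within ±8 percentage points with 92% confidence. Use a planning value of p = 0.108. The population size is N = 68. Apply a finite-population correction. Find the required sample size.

28

For a proportion with margin E = 0.08 at 92% confidence, z = 1.751.
n = p̂(1−p̂)(z/E)² = 0.108 × 0.892 × (1.751/0.08)² = 46.15 — call this n₀.
Finite-population correction with N = 68: n = n₀ / (1 + (n₀−1)/N) = 46.15 / 1.664 = 27.73
Round up: n = 28.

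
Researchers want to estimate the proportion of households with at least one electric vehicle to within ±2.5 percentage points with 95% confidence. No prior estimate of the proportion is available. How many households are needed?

For a proportion with margin E = 0.025 at 95% confidence, z = 1.960.
With no prior estimate, use p = 0.5, which maximizes p(1−p) at 0.25.
n = 0.25 × (z/E)² = 0.25 × (1.960/0.025)² = 1536.64
Round up: n = 1537.

1537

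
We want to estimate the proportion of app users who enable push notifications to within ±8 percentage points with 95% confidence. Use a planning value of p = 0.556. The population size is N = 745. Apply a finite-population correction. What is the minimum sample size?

For a proportion with margin E = 0.08 at 95% confidence, z = 1.960.
n = p̂(1−p̂)(z/E)² = 0.556 × 0.444 × (1.960/0.08)² = 148.18 — call this n₀.
Finite-population correction with N = 745: n = n₀ / (1 + (n₀−1)/N) = 148.18 / 1.198 = 123.69
Round up: n = 124.

124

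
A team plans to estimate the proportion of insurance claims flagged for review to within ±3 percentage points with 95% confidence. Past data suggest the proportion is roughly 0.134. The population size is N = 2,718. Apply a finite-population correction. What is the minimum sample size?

For a proportion with margin E = 0.03 at 95% confidence, z = 1.960.
n = p̂(1−p̂)(z/E)² = 0.134 × 0.866 × (1.960/0.03)² = 495.33 — call this n₀.
Finite-population correction with N = 2,718: n = n₀ / (1 + (n₀−1)/N) = 495.33 / 1.182 = 419.06
Round up: n = 420.

n = 420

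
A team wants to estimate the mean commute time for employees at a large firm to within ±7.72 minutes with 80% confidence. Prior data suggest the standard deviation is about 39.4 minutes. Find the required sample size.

For a mean, the margin of error is E = z·σ/√n, so n = (zσ/E)².
At 80% confidence, z = 1.282.
n = (1.282 × 39.4 / 7.72)² = 42.81
Round up: n = 43.

43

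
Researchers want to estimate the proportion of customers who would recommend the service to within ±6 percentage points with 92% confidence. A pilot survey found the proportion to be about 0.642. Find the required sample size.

For a proportion with margin E = 0.06 at 92% confidence, z = 1.751.
n = p̂(1−p̂)(z/E)² = 0.642 × 0.358 × (1.751/0.06)² = 195.74
Round up: n = 196.

196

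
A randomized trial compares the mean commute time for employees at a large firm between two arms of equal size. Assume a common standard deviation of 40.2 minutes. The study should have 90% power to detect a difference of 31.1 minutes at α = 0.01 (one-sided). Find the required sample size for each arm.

44 per group

For two equal groups, n per group = 2·((z_α + z_β)·σ/δ)².
z_α = 2.326; z_β = 1.282 (power 90%).
n = 2 × (3.608 × 40.2 / 31.1)² = 2 × 21.75 = 43.50
Round up: n = 44 per group.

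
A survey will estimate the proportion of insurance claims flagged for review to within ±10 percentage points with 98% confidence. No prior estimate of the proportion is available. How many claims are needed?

136

For a proportion with margin E = 0.1 at 98% confidence, z = 2.326.
With no prior estimate, use p = 0.5, which maximizes p(1−p) at 0.25.
n = 0.25 × (z/E)² = 0.25 × (2.326/0.1)² = 135.26
Round up: n = 136.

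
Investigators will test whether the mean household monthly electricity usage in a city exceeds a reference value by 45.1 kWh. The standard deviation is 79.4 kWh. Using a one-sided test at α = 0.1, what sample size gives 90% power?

For a one-sample z-test, n = ((z_α + z_β)·σ/δ)².
z_α = 1.282 (one-sided α = 0.1); z_β = 1.282 (power 90% → β = 0.1).
n = (2.564 × 79.4 / 45.1)² = 20.38
Round up: n = 21.

21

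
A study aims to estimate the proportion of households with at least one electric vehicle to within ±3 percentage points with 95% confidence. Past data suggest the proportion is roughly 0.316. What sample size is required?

For a proportion with margin E = 0.03 at 95% confidence, z = 1.960.
n = p̂(1−p̂)(z/E)² = 0.316 × 0.684 × (1.960/0.03)² = 922.60
Round up: n = 923.

n = 923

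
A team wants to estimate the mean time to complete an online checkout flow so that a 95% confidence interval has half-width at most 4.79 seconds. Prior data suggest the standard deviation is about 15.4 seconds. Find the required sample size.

For a mean, the margin of error is E = z·σ/√n, so n = (zσ/E)².
At 95% confidence, z = 1.960.
n = (1.960 × 15.4 / 4.79)² = 39.71
Round up: n = 40.

40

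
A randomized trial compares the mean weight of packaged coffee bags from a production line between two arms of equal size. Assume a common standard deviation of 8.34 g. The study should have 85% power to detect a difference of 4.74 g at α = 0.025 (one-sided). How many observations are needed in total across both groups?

112 total

For two equal groups, n per group = 2·((z_α + z_β)·σ/δ)².
z_α = 1.960; z_β = 1.036 (power 85%).
n = 2 × (2.996 × 8.34 / 4.74)² = 2 × 27.79 = 55.58
Round up: n = 56 per group.
Total across both groups: 2 × 56 = 112.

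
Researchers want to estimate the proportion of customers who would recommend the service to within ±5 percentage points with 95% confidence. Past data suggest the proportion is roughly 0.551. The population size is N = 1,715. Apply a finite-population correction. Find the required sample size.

For a proportion with margin E = 0.05 at 95% confidence, z = 1.960.
n = p̂(1−p̂)(z/E)² = 0.551 × 0.449 × (1.960/0.05)² = 380.16 — call this n₀.
Finite-population correction with N = 1,715: n = n₀ / (1 + (n₀−1)/N) = 380.16 / 1.221 = 311.35
Round up: n = 312.

312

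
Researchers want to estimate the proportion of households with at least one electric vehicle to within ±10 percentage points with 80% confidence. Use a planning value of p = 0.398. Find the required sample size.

For a proportion with margin E = 0.1 at 80% confidence, z = 1.282.
n = p̂(1−p̂)(z/E)² = 0.398 × 0.602 × (1.282/0.1)² = 39.38
Round up: n = 40.

40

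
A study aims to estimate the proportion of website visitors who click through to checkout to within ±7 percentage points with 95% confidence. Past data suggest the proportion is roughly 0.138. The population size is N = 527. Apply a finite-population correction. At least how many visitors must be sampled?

For a proportion with margin E = 0.07 at 95% confidence, z = 1.960.
n = p̂(1−p̂)(z/E)² = 0.138 × 0.862 × (1.960/0.07)² = 93.26 — call this n₀.
Finite-population correction with N = 527: n = n₀ / (1 + (n₀−1)/N) = 93.26 / 1.175 = 79.37
Round up: n = 80.

80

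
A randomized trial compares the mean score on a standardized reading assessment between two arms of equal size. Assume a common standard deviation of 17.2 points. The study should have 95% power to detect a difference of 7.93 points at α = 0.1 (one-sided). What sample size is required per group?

81 per group

For two equal groups, n per group = 2·((z_α + z_β)·σ/δ)².
z_α = 1.282; z_β = 1.645 (power 95%).
n = 2 × (2.927 × 17.2 / 7.93)² = 2 × 40.30 = 80.60
Round up: n = 81 per group.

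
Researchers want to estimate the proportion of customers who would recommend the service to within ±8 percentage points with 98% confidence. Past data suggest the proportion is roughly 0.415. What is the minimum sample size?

206

For a proportion with margin E = 0.08 at 98% confidence, z = 2.326.
n = p̂(1−p̂)(z/E)² = 0.415 × 0.585 × (2.326/0.08)² = 205.23
Round up: n = 206.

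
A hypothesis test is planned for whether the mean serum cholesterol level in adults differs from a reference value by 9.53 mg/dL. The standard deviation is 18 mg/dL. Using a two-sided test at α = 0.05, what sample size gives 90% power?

38

For a one-sample z-test, n = ((z_{α/2} + z_β)·σ/δ)².
z_{α/2} = 1.960 (two-sided α = 0.05); z_β = 1.282 (power 90% → β = 0.1).
n = (3.242 × 18 / 9.53)² = 37.50
Round up: n = 38.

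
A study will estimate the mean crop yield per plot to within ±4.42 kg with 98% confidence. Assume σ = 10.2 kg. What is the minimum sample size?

29

For a mean, the margin of error is E = z·σ/√n, so n = (zσ/E)².
At 98% confidence, z = 2.326.
n = (2.326 × 10.2 / 4.42)² = 28.81
Round up: n = 29.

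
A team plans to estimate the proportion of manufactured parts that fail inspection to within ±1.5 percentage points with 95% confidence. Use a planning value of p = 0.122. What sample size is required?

n = 1829

For a proportion with margin E = 0.015 at 95% confidence, z = 1.960.
n = p̂(1−p̂)(z/E)² = 0.122 × 0.878 × (1.960/0.015)² = 1828.87
Round up: n = 1829.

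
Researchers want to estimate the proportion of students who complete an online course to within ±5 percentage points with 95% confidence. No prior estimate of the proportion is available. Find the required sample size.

For a proportion with margin E = 0.05 at 95% confidence, z = 1.960.
With no prior estimate, use p = 0.5, which maximizes p(1−p) at 0.25.
n = 0.25 × (z/E)² = 0.25 × (1.960/0.05)² = 384.16
Round up: n = 385.

385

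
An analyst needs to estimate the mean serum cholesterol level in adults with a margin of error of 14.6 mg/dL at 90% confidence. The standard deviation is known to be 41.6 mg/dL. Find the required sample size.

22

For a mean, the margin of error is E = z·σ/√n, so n = (zσ/E)².
At 90% confidence, z = 1.645.
n = (1.645 × 41.6 / 14.6)² = 21.97
Round up: n = 22.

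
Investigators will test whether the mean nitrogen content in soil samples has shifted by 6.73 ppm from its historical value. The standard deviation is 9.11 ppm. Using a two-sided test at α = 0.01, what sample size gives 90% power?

28

For a one-sample z-test, n = ((z_{α/2} + z_β)·σ/δ)².
z_{α/2} = 2.576 (two-sided α = 0.01); z_β = 1.282 (power 90% → β = 0.1).
n = (3.858 × 9.11 / 6.73)² = 27.27
Round up: n = 28.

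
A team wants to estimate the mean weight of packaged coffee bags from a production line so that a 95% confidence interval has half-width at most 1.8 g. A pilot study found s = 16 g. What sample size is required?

n = 304

For a mean, the margin of error is E = z·σ/√n, so n = (zσ/E)².
At 95% confidence, z = 1.960.
n = (1.960 × 16 / 1.8)² = 303.53
Round up: n = 304.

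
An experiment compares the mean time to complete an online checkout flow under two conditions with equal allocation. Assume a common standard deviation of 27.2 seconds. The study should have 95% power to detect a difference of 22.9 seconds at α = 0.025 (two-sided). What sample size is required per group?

For two equal groups, n per group = 2·((z_{α/2} + z_β)·σ/δ)².
z_{α/2} = 2.241; z_β = 1.645 (power 95%).
n = 2 × (3.886 × 27.2 / 22.9)² = 2 × 21.30 = 42.60
Round up: n = 43 per group.

43 per group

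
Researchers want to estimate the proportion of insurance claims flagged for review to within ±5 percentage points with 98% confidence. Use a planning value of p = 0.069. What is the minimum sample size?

For a proportion with margin E = 0.05 at 98% confidence, z = 2.326.
n = p̂(1−p̂)(z/E)² = 0.069 × 0.931 × (2.326/0.05)² = 139.02
Round up: n = 140.

n = 140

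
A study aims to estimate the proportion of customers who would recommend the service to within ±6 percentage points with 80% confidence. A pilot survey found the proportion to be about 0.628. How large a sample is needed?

For a proportion with margin E = 0.06 at 80% confidence, z = 1.282.
n = p̂(1−p̂)(z/E)² = 0.628 × 0.372 × (1.282/0.06)² = 106.65
Round up: n = 107.

107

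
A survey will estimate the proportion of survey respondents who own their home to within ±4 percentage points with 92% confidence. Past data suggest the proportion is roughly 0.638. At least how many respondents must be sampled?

443

For a proportion with margin E = 0.04 at 92% confidence, z = 1.751.
n = p̂(1−p̂)(z/E)² = 0.638 × 0.362 × (1.751/0.04)² = 442.57
Round up: n = 443.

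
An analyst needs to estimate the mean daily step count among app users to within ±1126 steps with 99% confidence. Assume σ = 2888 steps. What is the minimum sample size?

44

For a mean, the margin of error is E = z·σ/√n, so n = (zσ/E)².
At 99% confidence, z = 2.576.
n = (2.576 × 2888 / 1126)² = 43.65
Round up: n = 44.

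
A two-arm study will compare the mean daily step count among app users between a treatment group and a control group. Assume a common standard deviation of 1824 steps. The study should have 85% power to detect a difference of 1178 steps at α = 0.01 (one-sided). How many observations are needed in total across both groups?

110 total

For two equal groups, n per group = 2·((z_α + z_β)·σ/δ)².
z_α = 2.326; z_β = 1.036 (power 85%).
n = 2 × (3.362 × 1824 / 1178)² = 2 × 27.10 = 54.20
Round up: n = 55 per group.
Total across both groups: 2 × 55 = 110.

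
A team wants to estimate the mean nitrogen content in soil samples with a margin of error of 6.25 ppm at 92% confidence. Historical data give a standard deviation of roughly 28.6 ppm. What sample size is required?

For a mean, the margin of error is E = z·σ/√n, so n = (zσ/E)².
At 92% confidence, z = 1.751.
n = (1.751 × 28.6 / 6.25)² = 64.20
Round up: n = 65.

65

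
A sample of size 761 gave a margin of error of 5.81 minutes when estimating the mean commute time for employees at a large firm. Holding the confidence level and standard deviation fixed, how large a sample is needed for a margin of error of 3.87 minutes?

Margin of error scales as 1/√n, so n₂ = n₁·(E₁/E₂)².
n₂ = 761 × (5.81/3.87)² = 761 × 2.254 = 1715.29
Round up: n₂ = 1716.

1716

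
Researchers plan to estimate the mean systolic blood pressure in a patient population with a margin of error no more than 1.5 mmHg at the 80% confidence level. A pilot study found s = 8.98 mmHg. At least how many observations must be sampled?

For a mean, the margin of error is E = z·σ/√n, so n = (zσ/E)².
At 80% confidence, z = 1.282.
n = (1.282 × 8.98 / 1.5)² = 58.90
Round up: n = 59.

n = 59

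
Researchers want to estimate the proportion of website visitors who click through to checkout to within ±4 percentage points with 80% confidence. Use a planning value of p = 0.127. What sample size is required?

114

For a proportion with margin E = 0.04 at 80% confidence, z = 1.282.
n = p̂(1−p̂)(z/E)² = 0.127 × 0.873 × (1.282/0.04)² = 113.89
Round up: n = 114.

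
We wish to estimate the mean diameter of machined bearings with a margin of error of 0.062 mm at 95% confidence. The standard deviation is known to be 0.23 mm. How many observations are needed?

53

For a mean, the margin of error is E = z·σ/√n, so n = (zσ/E)².
At 95% confidence, z = 1.960.
n = (1.960 × 0.23 / 0.062)² = 52.87
Round up: n = 53.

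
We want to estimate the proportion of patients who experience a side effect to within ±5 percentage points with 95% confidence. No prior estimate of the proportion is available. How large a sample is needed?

385

For a proportion with margin E = 0.05 at 95% confidence, z = 1.960.
With no prior estimate, use p = 0.5, which maximizes p(1−p) at 0.25.
n = 0.25 × (z/E)² = 0.25 × (1.960/0.05)² = 384.16
Round up: n = 385.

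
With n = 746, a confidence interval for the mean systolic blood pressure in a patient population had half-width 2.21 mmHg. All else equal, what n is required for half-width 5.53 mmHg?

Margin of error scales as 1/√n, so n₂ = n₁·(E₁/E₂)².
n₂ = 746 × (2.21/5.53)² = 746 × 0.1597 = 119.14
Round up: n₂ = 120.

120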